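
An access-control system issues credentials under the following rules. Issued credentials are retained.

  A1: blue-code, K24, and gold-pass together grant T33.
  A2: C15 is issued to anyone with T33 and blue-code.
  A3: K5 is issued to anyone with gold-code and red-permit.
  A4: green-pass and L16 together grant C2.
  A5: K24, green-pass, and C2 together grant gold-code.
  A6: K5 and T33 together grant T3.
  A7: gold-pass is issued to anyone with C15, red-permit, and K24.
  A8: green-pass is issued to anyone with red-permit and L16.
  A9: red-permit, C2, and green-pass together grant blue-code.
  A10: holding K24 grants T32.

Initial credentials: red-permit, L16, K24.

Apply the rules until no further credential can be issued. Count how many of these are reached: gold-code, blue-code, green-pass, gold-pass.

3

Holding red-permit and L16 grants green-pass (A8).
Holding green-pass and L16 grants C2 (A4).
Holding red-permit, C2, and green-pass grants blue-code (A9).
Holding K24, green-pass, and C2 grants gold-code (A5).
gold-code: reached.
blue-code: reached.
green-pass: reached.
gold-pass would need C15, red-permit, and K24 (A7), but C15 is never granted.
Reached: gold-code, blue-code, and green-pass — 3 of the 4.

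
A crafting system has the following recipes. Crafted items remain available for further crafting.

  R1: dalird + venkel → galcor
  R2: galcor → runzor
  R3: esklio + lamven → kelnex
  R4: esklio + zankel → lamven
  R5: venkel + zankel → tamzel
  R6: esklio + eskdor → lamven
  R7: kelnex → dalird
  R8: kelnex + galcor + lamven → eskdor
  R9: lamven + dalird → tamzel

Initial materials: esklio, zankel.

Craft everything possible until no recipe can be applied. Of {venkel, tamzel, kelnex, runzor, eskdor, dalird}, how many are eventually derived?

esklio + zankel → lamven (R4).
esklio + lamven → kelnex (R3).
kelnex → dalird (R7).
lamven + dalird → tamzel (R9).
No rule produces venkel, and it is not given.
tamzel: reached.
kelnex: reached.
runzor would need galcor (R2), but galcor is never obtained.
eskdor would need kelnex, galcor, and lamven (R8), but galcor is never obtained.
dalird: reached.
Reached: tamzel, kelnex, and dalird — 3 of the 6.

3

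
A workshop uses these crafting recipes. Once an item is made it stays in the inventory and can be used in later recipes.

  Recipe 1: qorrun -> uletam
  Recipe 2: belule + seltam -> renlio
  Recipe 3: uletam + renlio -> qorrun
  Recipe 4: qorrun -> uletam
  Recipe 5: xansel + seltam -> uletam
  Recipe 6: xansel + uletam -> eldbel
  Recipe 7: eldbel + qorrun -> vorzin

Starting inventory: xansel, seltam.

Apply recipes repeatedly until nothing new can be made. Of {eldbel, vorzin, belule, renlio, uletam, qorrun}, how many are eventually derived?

2

Using Recipe 5, xansel and seltam make uletam.
Using Recipe 6, xansel and uletam make eldbel.
eldbel: reached.
vorzin would need eldbel and qorrun (Recipe 7), but qorrun is never obtained.
No rule produces belule, and it is not given.
renlio would need belule and seltam (Recipe 2), but belule is never obtained.
uletam: reached.
qorrun would need uletam and renlio (Recipe 3), but renlio is never obtained.
Reached: eldbel and uletam — 2 of the 6.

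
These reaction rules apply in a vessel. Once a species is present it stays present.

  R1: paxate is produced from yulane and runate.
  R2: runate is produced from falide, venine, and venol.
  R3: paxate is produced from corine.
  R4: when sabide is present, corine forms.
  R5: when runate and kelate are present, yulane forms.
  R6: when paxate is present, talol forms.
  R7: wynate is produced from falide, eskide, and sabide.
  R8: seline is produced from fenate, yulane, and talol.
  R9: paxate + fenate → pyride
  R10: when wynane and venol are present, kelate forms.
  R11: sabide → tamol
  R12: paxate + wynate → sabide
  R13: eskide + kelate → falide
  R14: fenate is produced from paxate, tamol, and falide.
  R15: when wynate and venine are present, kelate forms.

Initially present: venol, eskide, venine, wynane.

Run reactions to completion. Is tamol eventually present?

No

tamol would need sabide (R11), but sabide never forms.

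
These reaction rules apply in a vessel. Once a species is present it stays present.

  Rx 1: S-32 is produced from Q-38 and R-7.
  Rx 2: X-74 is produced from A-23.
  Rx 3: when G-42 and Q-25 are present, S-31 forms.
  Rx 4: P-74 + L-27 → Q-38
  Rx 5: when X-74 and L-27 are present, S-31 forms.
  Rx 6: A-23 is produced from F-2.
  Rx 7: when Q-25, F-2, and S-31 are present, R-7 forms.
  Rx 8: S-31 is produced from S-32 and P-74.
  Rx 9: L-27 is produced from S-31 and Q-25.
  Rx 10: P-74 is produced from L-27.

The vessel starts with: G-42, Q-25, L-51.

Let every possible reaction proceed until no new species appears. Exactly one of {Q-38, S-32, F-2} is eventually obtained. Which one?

Q-38

G-42 and Q-25 present → S-31 forms (Rx 3).
S-31 and Q-25 present → L-27 forms (Rx 9).
L-27 present → P-74 forms (Rx 10).
P-74 and L-27 present → Q-38 forms (Rx 4).
No rule produces F-2, and it is not given. S-32 would need Q-38 and R-7 (Rx 1), but R-7 never forms.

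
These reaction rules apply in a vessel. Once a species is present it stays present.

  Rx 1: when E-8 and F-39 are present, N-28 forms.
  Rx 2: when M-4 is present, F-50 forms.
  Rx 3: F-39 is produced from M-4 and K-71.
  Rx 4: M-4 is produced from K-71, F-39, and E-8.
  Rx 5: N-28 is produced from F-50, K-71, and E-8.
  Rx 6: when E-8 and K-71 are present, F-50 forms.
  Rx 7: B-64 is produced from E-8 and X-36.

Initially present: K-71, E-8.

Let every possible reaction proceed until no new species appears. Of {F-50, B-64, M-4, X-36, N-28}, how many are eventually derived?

E-8 and K-71 present → F-50 forms (Rx 6).
F-50, K-71, and E-8 present → N-28 forms (Rx 5).
F-50: reached.
B-64 would need E-8 and X-36 (Rx 7), but X-36 never forms.
M-4 would need K-71, F-39, and E-8 (Rx 4), but F-39 never forms.
No rule produces X-36, and it is not given.
N-28: reached.
Reached: F-50 and N-28 — 2 of the 5.

2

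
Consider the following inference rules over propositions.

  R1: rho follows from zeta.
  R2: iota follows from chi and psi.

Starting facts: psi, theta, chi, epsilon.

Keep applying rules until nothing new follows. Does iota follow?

chi and psi hold, so iota follows (R2).

Yes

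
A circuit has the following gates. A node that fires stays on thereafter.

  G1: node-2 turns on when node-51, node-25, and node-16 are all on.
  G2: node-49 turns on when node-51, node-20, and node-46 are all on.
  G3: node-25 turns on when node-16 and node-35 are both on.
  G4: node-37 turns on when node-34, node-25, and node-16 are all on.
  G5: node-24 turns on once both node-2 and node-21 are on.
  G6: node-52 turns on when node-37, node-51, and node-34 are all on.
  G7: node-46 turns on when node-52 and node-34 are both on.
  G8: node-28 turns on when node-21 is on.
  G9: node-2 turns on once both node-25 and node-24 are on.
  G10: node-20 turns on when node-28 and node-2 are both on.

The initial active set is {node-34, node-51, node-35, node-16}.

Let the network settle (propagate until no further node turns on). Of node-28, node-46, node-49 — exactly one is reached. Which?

node-46

G3: node-16 and node-35 on → node-25 on.
G4: node-34, node-25, and node-16 on → node-37 on.
G6: node-37, node-51, and node-34 on → node-52 on.
node-52 and node-34 are on, so node-46 turns on (G7).
node-49 would need node-51, node-20, and node-46 (G2), but node-20 never turns on. node-28 would need node-21 (G8), but node-21 never turns on.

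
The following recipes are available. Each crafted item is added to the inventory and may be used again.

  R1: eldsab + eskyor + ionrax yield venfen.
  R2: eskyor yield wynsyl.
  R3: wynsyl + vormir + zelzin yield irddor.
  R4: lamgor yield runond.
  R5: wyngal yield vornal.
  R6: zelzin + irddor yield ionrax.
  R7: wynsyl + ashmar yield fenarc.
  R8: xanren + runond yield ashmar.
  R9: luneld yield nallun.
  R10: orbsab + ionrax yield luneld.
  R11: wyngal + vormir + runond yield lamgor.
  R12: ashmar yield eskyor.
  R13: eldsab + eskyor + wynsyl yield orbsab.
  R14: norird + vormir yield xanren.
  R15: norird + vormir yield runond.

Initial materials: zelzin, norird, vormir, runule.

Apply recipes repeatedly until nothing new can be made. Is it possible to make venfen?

venfen would need eldsab, eskyor, and ionrax (R1), but eldsab is never obtained.

No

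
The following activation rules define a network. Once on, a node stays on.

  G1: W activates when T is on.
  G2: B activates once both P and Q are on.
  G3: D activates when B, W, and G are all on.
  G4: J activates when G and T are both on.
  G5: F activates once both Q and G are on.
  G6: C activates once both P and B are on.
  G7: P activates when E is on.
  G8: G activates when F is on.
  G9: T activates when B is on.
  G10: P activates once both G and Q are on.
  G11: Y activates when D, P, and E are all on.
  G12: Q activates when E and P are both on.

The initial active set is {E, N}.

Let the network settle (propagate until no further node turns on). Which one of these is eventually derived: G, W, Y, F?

W

G7: E on → P on.
G12: E and P on → Q on.
P and Q are on, so B activates (G2).
B is on, so T activates (G9).
T is on, so W activates (G1).
F would need Q and G (G5), but G never turns on. Y would need D, P, and E (G11), but D never turns on. G would need F (G8), but F never turns on.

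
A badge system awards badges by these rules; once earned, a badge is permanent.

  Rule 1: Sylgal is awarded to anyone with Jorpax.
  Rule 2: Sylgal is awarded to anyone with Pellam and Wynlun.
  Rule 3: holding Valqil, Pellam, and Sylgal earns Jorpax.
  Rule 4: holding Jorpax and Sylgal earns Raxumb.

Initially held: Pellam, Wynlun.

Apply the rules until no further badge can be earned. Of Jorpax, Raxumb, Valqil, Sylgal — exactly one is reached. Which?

Sylgal

With Pellam and Wynlun, Sylgal is earned (Rule 2).
No rule produces Valqil, and it is not given. Jorpax would need Valqil, Pellam, and Sylgal (Rule 3), but Valqil is never earned. Raxumb would need Jorpax and Sylgal (Rule 4), but Jorpax is never earned.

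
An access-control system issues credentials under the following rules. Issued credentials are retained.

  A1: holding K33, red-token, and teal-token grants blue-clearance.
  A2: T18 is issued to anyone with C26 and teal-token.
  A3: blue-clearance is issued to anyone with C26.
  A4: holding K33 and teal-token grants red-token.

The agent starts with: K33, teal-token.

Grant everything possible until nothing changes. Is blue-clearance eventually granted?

Yes

Holding K33 and teal-token grants red-token (A4).
Holding K33, red-token, and teal-token grants blue-clearance (A1).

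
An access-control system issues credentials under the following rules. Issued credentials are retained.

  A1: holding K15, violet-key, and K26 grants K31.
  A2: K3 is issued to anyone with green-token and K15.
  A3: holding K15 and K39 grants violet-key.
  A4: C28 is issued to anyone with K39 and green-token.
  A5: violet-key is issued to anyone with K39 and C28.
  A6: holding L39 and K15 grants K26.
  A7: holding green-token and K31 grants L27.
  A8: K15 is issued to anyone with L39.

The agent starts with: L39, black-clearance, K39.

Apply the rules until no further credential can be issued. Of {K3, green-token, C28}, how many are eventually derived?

K3 would need green-token and K15 (A2), but green-token is never granted.
No rule produces green-token, and it is not given.
C28 would need K39 and green-token (A4), but green-token is never granted.
None of the 3 are reached.

0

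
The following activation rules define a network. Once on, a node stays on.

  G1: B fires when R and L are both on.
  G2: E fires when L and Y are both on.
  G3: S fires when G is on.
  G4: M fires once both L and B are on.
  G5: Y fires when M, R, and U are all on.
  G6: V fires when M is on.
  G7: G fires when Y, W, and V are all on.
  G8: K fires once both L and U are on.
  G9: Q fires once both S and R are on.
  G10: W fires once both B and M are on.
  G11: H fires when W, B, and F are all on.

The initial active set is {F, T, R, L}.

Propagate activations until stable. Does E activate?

E would need L and Y (G2), but Y never turns on.

No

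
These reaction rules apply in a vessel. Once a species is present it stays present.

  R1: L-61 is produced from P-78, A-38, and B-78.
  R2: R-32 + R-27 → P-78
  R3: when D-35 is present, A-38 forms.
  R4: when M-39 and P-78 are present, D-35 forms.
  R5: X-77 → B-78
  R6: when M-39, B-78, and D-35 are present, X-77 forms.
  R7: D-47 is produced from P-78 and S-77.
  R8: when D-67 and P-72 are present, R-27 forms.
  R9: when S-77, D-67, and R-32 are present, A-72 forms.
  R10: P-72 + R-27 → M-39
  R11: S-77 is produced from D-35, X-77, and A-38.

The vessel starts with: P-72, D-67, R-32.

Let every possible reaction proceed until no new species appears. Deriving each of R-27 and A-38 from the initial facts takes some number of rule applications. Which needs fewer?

R-27

R-27: D-67 and P-72 present → R-27 forms (R8). [1 rule application]
A-38: D-67 and P-72 present → R-27 forms (R8). P-72 and R-27 present → M-39 forms (R10). R-32 and R-27 present → P-78 forms (R2). M-39 and P-78 present → D-35 forms (R4). D-35 present → A-38 forms (R3). [5 rule applications]
R-27 needs fewer.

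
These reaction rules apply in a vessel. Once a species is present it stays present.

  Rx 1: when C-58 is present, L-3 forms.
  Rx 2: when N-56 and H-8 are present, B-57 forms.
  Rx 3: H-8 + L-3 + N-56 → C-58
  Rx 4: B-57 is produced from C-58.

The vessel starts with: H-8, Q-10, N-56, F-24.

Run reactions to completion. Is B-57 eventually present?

Yes

N-56 and H-8 present → B-57 forms (Rx 2).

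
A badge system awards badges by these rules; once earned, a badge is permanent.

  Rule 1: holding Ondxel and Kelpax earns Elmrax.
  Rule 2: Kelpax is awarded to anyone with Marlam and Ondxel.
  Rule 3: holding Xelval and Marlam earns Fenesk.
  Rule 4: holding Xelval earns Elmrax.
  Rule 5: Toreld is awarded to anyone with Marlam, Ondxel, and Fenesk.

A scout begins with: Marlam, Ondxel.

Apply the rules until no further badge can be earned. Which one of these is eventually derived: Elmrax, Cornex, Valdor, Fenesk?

With Marlam and Ondxel, Kelpax is earned (Rule 2).
With Ondxel and Kelpax, Elmrax is earned (Rule 1).
No rule produces Valdor, and it is not given. Fenesk would need Xelval and Marlam (Rule 3), but Xelval is never earned. No rule produces Cornex, and it is not given.

Elmrax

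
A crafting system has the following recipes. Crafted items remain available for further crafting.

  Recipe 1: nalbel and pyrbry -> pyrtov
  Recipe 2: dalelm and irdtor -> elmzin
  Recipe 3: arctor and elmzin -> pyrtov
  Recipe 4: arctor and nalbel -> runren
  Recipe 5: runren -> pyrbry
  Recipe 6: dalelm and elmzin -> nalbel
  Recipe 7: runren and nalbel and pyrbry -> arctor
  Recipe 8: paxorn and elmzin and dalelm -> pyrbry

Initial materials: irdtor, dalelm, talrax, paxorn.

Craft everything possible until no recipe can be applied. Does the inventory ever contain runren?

runren would need arctor and nalbel (Recipe 4), but arctor is never obtained.

No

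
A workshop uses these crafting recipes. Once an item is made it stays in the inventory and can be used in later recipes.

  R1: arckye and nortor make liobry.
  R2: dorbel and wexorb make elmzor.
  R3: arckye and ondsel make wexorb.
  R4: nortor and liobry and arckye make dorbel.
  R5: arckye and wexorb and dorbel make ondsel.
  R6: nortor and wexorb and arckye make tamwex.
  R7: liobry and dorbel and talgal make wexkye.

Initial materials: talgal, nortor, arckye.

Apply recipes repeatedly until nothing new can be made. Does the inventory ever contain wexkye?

Yes

arckye and nortor → liobry (R1).
nortor and liobry and arckye → dorbel (R4).
liobry and dorbel and talgal → wexkye (R7).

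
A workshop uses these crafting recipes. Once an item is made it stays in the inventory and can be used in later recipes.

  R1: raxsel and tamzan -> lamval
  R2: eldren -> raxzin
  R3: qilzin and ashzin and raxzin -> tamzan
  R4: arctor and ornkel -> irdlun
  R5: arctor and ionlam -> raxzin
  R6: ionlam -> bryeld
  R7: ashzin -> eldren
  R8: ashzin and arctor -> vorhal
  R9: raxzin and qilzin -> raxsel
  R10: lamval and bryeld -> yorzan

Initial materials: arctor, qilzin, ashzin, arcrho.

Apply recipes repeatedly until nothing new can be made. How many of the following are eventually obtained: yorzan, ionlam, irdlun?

0

yorzan would need lamval and bryeld (R10), but bryeld is never obtained.
No rule produces ionlam, and it is not given.
irdlun would need arctor and ornkel (R4), but ornkel is never obtained.
None of the 3 are reached.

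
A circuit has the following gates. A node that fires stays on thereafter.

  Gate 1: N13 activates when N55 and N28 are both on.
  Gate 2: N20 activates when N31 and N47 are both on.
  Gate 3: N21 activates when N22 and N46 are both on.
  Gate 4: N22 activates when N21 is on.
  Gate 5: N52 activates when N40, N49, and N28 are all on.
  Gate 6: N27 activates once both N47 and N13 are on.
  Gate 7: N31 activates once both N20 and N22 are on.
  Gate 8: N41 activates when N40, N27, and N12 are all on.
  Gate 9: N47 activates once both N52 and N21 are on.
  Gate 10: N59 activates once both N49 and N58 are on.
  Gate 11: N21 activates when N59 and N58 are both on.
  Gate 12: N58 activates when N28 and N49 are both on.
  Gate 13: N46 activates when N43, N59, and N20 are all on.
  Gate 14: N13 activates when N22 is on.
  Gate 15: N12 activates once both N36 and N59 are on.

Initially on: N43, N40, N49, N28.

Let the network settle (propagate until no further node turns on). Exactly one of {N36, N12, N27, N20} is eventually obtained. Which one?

N27

N28 and N49 are on, so N58 activates (Gate 12).
N40, N49, and N28 are on, so N52 activates (Gate 5).
Gate 10: N49 and N58 on → N59 on.
N59 and N58 are on, so N21 activates (Gate 11).
N21 is on, so N22 activates (Gate 4).
N52 and N21 are on, so N47 activates (Gate 9).
N22 is on, so N13 activates (Gate 14).
Gate 6: N47 and N13 on → N27 on.
N12 would need N36 and N59 (Gate 15), but N36 never turns on. No rule produces N36, and it is not given. N20 would need N31 and N47 (Gate 2), but N31 never turns on.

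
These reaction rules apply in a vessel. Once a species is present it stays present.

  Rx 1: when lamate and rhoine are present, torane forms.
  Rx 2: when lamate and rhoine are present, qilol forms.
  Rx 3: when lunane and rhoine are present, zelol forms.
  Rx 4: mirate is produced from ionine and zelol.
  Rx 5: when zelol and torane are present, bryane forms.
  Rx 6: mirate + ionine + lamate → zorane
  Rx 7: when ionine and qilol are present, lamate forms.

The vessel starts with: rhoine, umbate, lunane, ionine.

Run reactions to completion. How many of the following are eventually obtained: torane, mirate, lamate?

lunane and rhoine present → zelol forms (Rx 3).
ionine and zelol present → mirate forms (Rx 4).
torane would need lamate and rhoine (Rx 1), but lamate never forms.
mirate: reached.
lamate would need ionine and qilol (Rx 7), but qilol never forms.
Reached: mirate — 1 of the 3.

1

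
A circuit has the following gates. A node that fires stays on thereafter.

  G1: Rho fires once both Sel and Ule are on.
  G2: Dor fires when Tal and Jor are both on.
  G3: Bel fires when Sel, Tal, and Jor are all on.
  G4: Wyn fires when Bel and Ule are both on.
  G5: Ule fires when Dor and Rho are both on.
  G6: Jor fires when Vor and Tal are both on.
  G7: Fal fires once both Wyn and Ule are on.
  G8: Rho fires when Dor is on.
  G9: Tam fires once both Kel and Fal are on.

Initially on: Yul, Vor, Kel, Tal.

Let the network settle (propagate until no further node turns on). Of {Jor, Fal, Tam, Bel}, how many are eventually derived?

G6: Vor and Tal on → Jor on.
Jor: reached.
Fal would need Wyn and Ule (G7), but Wyn never turns on.
Tam would need Kel and Fal (G9), but Fal never turns on.
Bel would need Sel, Tal, and Jor (G3), but Sel never turns on.
Reached: Jor — 1 of the 4.

1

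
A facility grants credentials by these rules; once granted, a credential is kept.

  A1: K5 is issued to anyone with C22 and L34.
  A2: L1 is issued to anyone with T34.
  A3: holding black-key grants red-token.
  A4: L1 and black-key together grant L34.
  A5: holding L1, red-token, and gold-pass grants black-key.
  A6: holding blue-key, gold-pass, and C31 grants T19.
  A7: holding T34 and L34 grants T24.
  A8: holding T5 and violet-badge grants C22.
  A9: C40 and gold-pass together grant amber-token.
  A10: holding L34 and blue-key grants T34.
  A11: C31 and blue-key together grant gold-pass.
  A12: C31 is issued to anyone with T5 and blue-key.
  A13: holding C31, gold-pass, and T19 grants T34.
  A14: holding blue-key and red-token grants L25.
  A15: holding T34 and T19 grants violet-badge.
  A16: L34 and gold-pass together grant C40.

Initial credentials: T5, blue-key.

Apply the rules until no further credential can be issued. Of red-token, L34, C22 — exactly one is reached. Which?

Holding T5 and blue-key grants C31 (A12).
Holding C31 and blue-key grants gold-pass (A11).
Holding blue-key, gold-pass, and C31 grants T19 (A6).
Holding C31, gold-pass, and T19 grants T34 (A13).
Holding T34 and T19 grants violet-badge (A15).
Holding T5 and violet-badge grants C22 (A8).
L34 would need L1 and black-key (A4), but black-key is never granted. red-token would need black-key (A3), but black-key is never granted.

C22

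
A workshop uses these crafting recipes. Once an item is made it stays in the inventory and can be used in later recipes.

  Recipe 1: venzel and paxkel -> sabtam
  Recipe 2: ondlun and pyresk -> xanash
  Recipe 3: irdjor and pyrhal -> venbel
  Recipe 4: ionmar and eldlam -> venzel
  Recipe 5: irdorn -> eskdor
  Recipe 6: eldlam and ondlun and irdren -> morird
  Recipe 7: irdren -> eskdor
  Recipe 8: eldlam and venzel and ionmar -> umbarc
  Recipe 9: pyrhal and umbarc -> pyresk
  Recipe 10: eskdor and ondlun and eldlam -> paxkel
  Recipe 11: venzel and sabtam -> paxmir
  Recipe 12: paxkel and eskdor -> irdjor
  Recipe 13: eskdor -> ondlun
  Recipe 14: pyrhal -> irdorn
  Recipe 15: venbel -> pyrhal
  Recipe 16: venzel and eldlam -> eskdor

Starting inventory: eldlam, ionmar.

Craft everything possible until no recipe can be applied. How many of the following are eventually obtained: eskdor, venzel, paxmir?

ionmar and eldlam -> venzel (Recipe 4).
Using Recipe 16, venzel and eldlam make eskdor.
eskdor -> ondlun (Recipe 13).
Using Recipe 10, eskdor, ondlun, and eldlam make paxkel.
Using Recipe 1, venzel and paxkel make sabtam.
venzel and sabtam -> paxmir (Recipe 11).
eskdor: reached.
venzel: reached.
paxmir: reached.
All 3 are reached.

3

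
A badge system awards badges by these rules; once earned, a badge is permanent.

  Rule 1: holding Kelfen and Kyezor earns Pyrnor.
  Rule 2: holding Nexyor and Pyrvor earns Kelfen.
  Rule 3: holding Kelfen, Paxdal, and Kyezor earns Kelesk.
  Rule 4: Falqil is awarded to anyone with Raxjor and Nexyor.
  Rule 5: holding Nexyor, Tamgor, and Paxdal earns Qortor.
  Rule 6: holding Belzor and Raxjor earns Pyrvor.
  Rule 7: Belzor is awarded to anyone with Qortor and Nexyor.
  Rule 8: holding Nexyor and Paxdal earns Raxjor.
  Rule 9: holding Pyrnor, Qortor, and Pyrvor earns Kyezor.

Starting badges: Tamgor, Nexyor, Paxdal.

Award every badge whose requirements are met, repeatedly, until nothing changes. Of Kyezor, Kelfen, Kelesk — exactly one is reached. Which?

With Nexyor and Paxdal, Raxjor is earned (Rule 8).
With Nexyor, Tamgor, and Paxdal, Qortor is earned (Rule 5).
With Qortor and Nexyor, Belzor is earned (Rule 7).
With Belzor and Raxjor, Pyrvor is earned (Rule 6).
With Nexyor and Pyrvor, Kelfen is earned (Rule 2).
Kyezor would need Pyrnor, Qortor, and Pyrvor (Rule 9), but Pyrnor is never earned. Kelesk would need Kelfen, Paxdal, and Kyezor (Rule 3), but Kyezor is never earned.

Kelfen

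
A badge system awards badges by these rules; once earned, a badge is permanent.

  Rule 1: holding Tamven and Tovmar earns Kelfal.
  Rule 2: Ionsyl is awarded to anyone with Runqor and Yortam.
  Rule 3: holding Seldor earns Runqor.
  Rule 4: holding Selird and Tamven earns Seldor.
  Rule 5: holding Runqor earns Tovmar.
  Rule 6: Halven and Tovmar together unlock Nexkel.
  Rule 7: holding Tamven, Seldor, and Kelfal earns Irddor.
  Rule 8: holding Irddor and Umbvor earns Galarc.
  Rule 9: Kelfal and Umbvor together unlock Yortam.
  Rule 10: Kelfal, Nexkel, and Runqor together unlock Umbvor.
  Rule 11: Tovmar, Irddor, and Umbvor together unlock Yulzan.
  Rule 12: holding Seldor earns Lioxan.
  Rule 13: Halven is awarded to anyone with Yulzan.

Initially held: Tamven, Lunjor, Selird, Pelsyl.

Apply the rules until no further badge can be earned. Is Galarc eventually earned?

No

Galarc would need Irddor and Umbvor (Rule 8), but Umbvor is never earned.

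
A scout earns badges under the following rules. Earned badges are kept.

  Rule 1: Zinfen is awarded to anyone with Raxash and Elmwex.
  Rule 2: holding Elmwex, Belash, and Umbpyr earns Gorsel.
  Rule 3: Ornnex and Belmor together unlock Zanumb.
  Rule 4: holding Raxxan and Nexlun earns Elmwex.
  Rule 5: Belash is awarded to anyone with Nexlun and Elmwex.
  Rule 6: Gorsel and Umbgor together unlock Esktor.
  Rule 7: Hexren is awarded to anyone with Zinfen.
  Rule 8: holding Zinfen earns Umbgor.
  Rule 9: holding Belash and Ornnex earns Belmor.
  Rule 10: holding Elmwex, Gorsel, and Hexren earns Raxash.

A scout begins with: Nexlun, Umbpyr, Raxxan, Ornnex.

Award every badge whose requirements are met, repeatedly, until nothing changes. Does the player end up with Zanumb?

With Raxxan and Nexlun, Elmwex is earned (Rule 4).
With Nexlun and Elmwex, Belash is earned (Rule 5).
With Belash and Ornnex, Belmor is earned (Rule 9).
With Ornnex and Belmor, Zanumb is earned (Rule 3).

Yes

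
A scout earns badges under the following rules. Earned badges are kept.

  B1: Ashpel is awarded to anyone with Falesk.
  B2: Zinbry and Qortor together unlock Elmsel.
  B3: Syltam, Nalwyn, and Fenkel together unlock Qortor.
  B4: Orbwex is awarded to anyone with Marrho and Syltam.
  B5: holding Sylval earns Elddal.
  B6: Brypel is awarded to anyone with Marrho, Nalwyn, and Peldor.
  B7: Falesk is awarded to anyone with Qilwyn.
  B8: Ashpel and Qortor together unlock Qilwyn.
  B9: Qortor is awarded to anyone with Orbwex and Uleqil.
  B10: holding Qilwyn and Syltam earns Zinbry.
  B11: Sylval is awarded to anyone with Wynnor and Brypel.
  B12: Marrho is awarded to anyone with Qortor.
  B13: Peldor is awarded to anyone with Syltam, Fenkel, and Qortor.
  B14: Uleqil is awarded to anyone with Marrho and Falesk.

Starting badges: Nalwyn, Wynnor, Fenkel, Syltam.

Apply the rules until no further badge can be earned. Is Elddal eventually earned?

With Syltam, Nalwyn, and Fenkel, Qortor is earned (B3).
With Syltam, Fenkel, and Qortor, Peldor is earned (B13).
With Qortor, Marrho is earned (B12).
With Marrho, Nalwyn, and Peldor, Brypel is earned (B6).
With Wynnor and Brypel, Sylval is earned (B11).
With Sylval, Elddal is earned (B5).

Yes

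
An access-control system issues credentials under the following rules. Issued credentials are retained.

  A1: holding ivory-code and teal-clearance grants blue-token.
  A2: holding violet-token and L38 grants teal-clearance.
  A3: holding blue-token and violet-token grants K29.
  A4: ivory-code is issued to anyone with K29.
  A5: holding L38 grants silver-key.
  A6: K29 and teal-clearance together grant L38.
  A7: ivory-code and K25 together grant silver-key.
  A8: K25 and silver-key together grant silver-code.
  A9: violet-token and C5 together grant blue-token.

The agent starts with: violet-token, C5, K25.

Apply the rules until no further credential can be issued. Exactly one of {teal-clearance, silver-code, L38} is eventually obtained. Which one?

Holding violet-token and C5 grants blue-token (A9).
Holding blue-token and violet-token grants K29 (A3).
Holding K29 grants ivory-code (A4).
Holding ivory-code and K25 grants silver-key (A7).
Holding K25 and silver-key grants silver-code (A8).
L38 would need K29 and teal-clearance (A6), but teal-clearance is never granted. teal-clearance would need violet-token and L38 (A2), but L38 is never granted.

silver-code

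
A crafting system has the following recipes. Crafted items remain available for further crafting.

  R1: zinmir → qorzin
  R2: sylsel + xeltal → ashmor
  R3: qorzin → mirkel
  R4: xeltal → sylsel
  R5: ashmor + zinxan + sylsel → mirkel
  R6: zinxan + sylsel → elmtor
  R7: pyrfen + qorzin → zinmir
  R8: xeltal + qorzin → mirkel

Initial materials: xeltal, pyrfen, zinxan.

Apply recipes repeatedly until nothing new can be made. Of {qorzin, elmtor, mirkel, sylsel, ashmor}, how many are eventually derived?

Using R4, xeltal makes sylsel.
zinxan + sylsel → elmtor (R6).
sylsel + xeltal → ashmor (R2).
Using R5, ashmor, zinxan, and sylsel make mirkel.
qorzin would need zinmir (R1), but zinmir is never obtained.
elmtor: reached.
mirkel: reached.
sylsel: reached.
ashmor: reached.
Reached: elmtor, mirkel, sylsel, and ashmor — 4 of the 5.

4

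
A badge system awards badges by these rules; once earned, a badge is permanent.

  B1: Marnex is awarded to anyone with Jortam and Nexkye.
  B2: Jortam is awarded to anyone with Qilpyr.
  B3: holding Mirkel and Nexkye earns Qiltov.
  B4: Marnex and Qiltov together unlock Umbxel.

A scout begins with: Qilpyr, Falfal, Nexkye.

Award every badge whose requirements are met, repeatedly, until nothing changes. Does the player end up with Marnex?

With Qilpyr, Jortam is earned (B2).
With Jortam and Nexkye, Marnex is earned (B1).

Yes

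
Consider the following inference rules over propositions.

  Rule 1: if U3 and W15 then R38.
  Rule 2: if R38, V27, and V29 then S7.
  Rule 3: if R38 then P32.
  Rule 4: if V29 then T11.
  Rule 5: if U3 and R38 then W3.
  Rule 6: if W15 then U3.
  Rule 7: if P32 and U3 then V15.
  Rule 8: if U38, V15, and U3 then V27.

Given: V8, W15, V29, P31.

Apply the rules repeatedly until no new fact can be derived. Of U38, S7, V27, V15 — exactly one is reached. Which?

V15

W15 holds, so U3 follows (Rule 6).
U3 and W15 hold, so R38 follows (Rule 1).
From R38, Rule 3 gives P32.
From P32 and U3, Rule 7 gives V15.
S7 would need R38, V27, and V29 (Rule 2), but V27 is never established. V27 would need U38, V15, and U3 (Rule 8), but U38 is never established. No rule produces U38, and it is not given.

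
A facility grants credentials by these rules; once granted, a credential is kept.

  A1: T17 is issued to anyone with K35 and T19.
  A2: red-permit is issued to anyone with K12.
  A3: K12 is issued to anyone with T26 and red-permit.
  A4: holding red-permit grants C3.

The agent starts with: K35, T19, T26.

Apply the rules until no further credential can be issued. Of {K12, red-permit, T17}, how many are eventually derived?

Holding K35 and T19 grants T17 (A1).
K12 would need T26 and red-permit (A3), but red-permit is never granted.
red-permit would need K12 (A2), but K12 is never granted.
T17: reached.
Reached: T17 — 1 of the 3.

1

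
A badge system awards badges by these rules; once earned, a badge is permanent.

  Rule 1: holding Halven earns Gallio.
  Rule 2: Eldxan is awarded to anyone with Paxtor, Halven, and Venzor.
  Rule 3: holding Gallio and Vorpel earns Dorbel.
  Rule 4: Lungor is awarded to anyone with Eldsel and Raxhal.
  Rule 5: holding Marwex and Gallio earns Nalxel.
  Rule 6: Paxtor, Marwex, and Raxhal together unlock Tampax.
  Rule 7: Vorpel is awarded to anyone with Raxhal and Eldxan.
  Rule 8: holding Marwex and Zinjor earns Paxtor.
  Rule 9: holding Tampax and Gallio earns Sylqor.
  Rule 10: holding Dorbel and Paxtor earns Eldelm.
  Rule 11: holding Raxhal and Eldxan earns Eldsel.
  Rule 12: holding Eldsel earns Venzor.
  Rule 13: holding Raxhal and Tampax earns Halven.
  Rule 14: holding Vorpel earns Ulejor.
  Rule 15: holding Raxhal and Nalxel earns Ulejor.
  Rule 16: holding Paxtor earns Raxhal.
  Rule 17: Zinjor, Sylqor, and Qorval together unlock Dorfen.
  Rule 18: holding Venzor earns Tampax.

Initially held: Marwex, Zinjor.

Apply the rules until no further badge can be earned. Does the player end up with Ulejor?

With Marwex and Zinjor, Paxtor is earned (Rule 8).
With Paxtor, Raxhal is earned (Rule 16).
With Paxtor, Marwex, and Raxhal, Tampax is earned (Rule 6).
With Raxhal and Tampax, Halven is earned (Rule 13).
With Halven, Gallio is earned (Rule 1).
With Marwex and Gallio, Nalxel is earned (Rule 5).
With Raxhal and Nalxel, Ulejor is earned (Rule 15).

Yes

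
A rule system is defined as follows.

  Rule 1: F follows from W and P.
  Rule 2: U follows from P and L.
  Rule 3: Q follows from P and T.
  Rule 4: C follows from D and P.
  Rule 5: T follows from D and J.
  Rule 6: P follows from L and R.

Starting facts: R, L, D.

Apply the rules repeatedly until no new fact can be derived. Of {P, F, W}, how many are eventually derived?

1

L and R hold, so P follows (Rule 6).
P: reached.
F would need W and P (Rule 1), but W is never established.
No rule produces W, and it is not given.
Reached: P — 1 of the 3.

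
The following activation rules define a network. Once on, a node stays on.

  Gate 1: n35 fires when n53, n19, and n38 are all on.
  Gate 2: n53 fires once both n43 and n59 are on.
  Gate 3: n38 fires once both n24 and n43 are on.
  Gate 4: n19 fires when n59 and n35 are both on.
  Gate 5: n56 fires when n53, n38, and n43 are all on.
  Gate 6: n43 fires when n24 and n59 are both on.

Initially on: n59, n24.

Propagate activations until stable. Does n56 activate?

Yes

Gate 6: n24 and n59 on → n43 on.
n24 and n43 are on, so n38 fires (Gate 3).
n43 and n59 are on, so n53 fires (Gate 2).
Gate 5: n53, n38, and n43 on → n56 on.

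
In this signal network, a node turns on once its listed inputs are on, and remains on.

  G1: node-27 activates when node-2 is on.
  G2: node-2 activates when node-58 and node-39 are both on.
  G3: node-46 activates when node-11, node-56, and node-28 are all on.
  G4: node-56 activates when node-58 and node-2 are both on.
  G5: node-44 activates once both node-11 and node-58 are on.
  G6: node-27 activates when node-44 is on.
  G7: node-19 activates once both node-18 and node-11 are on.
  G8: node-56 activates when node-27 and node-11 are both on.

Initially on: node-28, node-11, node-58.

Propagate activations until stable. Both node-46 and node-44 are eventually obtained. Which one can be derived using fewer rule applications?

node-44: node-11 and node-58 are on, so node-44 activates (G5). [1 rule application]
node-46: node-11 and node-58 are on, so node-44 activates (G5). G6: node-44 on → node-27 on. G8: node-27 and node-11 on → node-56 on. G3: node-11, node-56, and node-28 on → node-46 on. [4 rule applications]
node-44 needs fewer.

node-44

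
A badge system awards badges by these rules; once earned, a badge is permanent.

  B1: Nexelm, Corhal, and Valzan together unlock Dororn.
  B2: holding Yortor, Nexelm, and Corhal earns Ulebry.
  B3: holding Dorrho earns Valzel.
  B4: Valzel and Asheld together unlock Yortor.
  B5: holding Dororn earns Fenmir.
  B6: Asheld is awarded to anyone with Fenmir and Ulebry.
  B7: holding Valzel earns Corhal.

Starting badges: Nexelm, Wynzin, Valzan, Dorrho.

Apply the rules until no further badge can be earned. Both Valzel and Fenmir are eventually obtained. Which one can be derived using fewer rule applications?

Valzel: With Dorrho, Valzel is earned (B3). [1 rule application]
Fenmir: With Dorrho, Valzel is earned (B3). With Valzel, Corhal is earned (B7). With Nexelm, Corhal, and Valzan, Dororn is earned (B1). With Dororn, Fenmir is earned (B5). [4 rule applications]
Valzel needs fewer.

Valzel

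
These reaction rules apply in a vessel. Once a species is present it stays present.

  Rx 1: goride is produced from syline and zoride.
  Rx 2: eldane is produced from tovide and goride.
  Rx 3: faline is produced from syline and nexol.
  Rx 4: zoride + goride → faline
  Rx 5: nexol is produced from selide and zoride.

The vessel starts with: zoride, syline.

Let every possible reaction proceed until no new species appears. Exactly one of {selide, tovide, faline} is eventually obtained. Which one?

syline and zoride present → goride forms (Rx 1).
zoride and goride present → faline forms (Rx 4).
No rule produces tovide, and it is not given. No rule produces selide, and it is not given.

faline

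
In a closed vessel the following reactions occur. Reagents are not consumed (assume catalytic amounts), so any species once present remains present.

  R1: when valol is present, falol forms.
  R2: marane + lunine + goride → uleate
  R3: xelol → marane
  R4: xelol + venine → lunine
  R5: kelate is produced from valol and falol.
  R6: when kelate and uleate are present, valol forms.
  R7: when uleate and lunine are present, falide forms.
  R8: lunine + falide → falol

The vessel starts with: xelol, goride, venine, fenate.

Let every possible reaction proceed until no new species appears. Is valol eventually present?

valol would need kelate and uleate (R6), but kelate never forms.

No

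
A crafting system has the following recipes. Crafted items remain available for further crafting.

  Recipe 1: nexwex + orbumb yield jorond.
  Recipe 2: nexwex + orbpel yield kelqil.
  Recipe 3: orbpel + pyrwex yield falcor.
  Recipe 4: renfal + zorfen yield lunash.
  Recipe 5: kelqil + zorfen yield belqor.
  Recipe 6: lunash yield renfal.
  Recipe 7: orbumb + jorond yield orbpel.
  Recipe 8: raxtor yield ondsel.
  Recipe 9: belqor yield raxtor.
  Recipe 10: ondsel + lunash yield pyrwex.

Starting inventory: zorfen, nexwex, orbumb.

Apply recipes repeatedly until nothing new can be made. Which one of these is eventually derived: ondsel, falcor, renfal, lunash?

ondsel

Using Recipe 1, nexwex and orbumb make jorond.
Using Recipe 7, orbumb and jorond make orbpel.
nexwex + orbpel → kelqil (Recipe 2).
Using Recipe 5, kelqil and zorfen make belqor.
belqor → raxtor (Recipe 9).
Using Recipe 8, raxtor makes ondsel.
renfal would need lunash (Recipe 6), but lunash is never obtained. falcor would need orbpel and pyrwex (Recipe 3), but pyrwex is never obtained. lunash would need renfal and zorfen (Recipe 4), but renfal is never obtained.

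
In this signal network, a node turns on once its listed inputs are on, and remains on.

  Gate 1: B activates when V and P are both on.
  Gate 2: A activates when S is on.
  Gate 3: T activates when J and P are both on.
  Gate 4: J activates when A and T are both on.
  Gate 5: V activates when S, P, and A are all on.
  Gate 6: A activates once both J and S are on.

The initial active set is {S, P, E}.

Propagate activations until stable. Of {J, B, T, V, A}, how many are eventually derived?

Gate 2: S on → A on.
Gate 5: S, P, and A on → V on.
V and P are on, so B activates (Gate 1).
J would need A and T (Gate 4), but T never turns on.
B: reached.
T would need J and P (Gate 3), but J never turns on.
V: reached.
A: reached.
Reached: B, V, and A — 3 of the 5.

3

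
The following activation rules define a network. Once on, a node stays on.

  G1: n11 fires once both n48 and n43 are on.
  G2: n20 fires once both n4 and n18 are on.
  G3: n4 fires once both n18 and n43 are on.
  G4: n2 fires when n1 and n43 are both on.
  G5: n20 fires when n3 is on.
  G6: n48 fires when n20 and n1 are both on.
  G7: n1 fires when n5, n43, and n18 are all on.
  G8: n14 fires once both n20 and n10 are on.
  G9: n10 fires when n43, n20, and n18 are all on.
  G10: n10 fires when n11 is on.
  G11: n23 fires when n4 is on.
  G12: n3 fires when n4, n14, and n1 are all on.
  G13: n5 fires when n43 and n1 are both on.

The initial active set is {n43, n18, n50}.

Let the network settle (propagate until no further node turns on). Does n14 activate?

Yes

G3: n18 and n43 on → n4 on.
n4 and n18 are on, so n20 fires (G2).
n43, n20, and n18 are on, so n10 fires (G9).
G8: n20 and n10 on → n14 on.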